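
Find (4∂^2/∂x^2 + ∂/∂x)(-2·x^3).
6 x \left(- x - 8\right)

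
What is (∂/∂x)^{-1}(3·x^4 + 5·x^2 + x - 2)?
\frac{3 x^{5}}{5} + \frac{5 x^{3}}{3} + \frac{x^{2}}{2} - 2 x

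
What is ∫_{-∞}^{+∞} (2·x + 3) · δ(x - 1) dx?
5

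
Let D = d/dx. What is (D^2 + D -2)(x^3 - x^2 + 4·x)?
- 2 x^{3} + 5 x^{2} - 4 x + 2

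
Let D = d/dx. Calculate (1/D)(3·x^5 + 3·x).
\frac{x^{6}}{2} + \frac{3 x^{2}}{2}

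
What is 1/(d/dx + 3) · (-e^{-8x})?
\frac{e^{- 8 x}}{5}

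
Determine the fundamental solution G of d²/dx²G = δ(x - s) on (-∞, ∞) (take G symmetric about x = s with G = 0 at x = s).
\frac{|x - s|}{2}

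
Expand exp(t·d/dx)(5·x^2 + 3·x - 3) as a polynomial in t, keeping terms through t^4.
5 t^{2} + t \left(10 x + 3\right) + 5 x^{2} + 3 x - 3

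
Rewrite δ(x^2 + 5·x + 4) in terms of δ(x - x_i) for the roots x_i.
\frac{\delta(x + 4) + \delta(x + 1)}{3}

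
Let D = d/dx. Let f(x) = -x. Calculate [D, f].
-1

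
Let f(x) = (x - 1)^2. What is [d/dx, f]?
2 x - 2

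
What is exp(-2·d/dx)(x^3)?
x^{3} - 6 x^{2} + 12 x - 8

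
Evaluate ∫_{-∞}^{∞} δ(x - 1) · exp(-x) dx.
e^{-1}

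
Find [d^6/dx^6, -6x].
-36\frac{d^{5}}{dx^{5}}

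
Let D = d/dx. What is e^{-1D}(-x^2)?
- x^{2} + 2 x - 1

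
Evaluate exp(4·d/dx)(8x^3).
8 x^{3} + 96 x^{2} + 384 x + 512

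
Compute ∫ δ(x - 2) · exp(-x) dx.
e^{-2}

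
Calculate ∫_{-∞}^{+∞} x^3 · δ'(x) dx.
0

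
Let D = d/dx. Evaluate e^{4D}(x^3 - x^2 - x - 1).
x^{3} + 11 x^{2} + 39 x + 43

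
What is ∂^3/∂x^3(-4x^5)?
- 240 x^{2}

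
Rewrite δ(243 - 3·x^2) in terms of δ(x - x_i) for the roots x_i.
\frac{\delta(x - 9) + \delta(x + 9)}{54}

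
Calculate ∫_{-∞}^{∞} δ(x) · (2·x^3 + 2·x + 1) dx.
1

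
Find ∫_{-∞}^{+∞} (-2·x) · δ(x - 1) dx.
-2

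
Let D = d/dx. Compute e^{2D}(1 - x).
- x - 1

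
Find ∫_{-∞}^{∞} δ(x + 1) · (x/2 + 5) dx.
\frac{9}{2}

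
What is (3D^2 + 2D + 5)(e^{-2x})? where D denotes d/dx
13 e^{- 2 x}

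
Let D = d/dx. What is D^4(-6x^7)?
- 5040 x^{3}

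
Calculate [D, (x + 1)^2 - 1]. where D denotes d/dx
2 x + 2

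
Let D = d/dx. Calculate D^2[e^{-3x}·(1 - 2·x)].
3 \left(7 - 6 x\right) e^{- 3 x}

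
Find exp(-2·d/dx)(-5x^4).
- 5 x^{4} + 40 x^{3} - 120 x^{2} + 160 x - 80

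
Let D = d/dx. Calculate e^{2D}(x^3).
x^{3} + 6 x^{2} + 12 x + 8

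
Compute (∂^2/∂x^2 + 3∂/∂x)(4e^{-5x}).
40 e^{- 5 x}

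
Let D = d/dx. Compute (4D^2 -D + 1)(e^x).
4 e^{x}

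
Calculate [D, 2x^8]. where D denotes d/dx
16 x^{7}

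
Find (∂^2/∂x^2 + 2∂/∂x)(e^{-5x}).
15 e^{- 5 x}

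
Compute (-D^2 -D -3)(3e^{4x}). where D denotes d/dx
- 69 e^{4 x}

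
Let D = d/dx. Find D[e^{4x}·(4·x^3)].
x^{2} \left(16 x + 12\right) e^{4 x}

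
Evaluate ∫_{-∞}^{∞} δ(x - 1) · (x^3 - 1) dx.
0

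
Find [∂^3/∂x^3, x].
3\frac{d^{2}}{dx^{2}}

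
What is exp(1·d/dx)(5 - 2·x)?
3 - 2 x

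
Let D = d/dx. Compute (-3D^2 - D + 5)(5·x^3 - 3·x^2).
25 x^{3} - 30 x^{2} - 84 x + 18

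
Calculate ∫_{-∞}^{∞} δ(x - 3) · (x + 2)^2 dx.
25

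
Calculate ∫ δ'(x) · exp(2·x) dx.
-2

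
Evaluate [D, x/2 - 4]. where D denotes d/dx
\frac{1}{2}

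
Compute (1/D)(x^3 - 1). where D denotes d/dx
\frac{x^{4}}{4} - x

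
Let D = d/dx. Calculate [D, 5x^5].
25 x^{4}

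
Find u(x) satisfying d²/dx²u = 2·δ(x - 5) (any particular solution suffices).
|x - 5|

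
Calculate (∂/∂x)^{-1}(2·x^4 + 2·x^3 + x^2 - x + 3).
\frac{2 x^{5}}{5} + \frac{x^{4}}{2} + \frac{x^{3}}{3} - \frac{x^{2}}{2} + 3 x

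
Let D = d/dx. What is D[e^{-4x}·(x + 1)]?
\left(- 4 x - 3\right) e^{- 4 x}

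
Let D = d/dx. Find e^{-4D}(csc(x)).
\csc{\left(x - 4 \right)}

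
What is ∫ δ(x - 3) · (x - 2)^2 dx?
1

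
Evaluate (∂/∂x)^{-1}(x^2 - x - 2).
\frac{x^{3}}{3} - \frac{x^{2}}{2} - 2 x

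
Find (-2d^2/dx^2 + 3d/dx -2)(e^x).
- e^{x}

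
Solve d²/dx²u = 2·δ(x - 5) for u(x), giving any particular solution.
|x - 5|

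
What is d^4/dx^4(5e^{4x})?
1280 e^{4 x}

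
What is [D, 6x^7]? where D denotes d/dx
42 x^{6}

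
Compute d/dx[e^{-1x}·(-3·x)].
3 \left(x - 1\right) e^{- x}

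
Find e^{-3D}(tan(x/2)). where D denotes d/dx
\tan{\left(\frac{x}{2} - \frac{3}{2} \right)}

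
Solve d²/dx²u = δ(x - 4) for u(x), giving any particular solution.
\frac{|x - 4|}{2}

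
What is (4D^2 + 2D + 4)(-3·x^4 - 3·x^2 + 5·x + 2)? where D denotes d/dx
- 12 x^{4} - 24 x^{3} - 156 x^{2} + 8 x - 6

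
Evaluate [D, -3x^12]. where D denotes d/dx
- 36 x^{11}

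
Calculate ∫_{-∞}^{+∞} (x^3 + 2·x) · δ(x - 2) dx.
12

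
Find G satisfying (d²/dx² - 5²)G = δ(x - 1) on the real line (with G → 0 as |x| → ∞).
-\frac{e^{-5|x - 1|}}{10}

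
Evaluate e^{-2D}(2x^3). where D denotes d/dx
2 x^{3} - 12 x^{2} + 24 x - 16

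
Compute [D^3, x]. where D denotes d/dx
3D^{2}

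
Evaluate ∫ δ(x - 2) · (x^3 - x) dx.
6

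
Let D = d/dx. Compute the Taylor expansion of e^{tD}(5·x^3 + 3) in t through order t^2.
15 t^{2} x + 15 t x^{2} + 5 x^{3} + 3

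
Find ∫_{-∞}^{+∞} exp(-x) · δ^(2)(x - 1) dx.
e^{-1}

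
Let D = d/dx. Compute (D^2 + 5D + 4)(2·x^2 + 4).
8 x^{2} + 20 x + 20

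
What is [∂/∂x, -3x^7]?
- 21 x^{6}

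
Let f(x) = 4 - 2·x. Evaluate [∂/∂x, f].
-2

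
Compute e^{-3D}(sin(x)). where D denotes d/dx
\sin{\left(x - 3 \right)}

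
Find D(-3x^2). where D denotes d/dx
- 6 x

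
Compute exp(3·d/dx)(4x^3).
4 x^{3} + 36 x^{2} + 108 x + 108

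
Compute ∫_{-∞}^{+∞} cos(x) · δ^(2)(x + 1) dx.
- \cos{\left(1 \right)}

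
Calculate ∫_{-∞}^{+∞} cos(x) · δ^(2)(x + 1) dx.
- \cos{\left(1 \right)}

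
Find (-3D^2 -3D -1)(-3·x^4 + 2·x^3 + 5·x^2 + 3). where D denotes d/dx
3 x^{4} + 34 x^{3} + 85 x^{2} - 66 x - 33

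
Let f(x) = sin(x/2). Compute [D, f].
\frac{\cos{\left(\frac{x}{2} \right)}}{2}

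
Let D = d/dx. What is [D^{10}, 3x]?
30D^{9}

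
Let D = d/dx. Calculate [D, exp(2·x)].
2 e^{2 x}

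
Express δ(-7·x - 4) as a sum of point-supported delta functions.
\frac{\delta(x + 4/7)}{7}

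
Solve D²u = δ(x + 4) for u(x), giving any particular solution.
\frac{|x + 4|}{2}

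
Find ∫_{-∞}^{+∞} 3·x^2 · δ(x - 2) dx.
12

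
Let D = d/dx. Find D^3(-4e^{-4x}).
256 e^{- 4 x}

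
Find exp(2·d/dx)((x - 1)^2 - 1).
x \left(x + 2\right)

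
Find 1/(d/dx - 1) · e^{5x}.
\frac{e^{5 x}}{4}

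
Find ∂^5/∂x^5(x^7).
2520 x^{2}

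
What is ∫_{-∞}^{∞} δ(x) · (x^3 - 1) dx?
-1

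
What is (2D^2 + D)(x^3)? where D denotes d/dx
3 x \left(x + 4\right)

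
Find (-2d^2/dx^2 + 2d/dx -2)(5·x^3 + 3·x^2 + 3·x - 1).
- 10 x^{3} + 24 x^{2} - 54 x - 4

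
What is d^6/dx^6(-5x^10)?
- 756000 x^{4}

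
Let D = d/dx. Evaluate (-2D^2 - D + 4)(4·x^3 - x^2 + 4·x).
2 x \left(8 x^{2} - 8 x - 15\right)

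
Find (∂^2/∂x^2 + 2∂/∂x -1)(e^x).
2 e^{x}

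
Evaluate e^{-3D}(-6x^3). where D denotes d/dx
- 6 x^{3} + 54 x^{2} - 162 x + 162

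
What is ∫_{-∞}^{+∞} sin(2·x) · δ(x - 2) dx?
\sin{\left(4 \right)}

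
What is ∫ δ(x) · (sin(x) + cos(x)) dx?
1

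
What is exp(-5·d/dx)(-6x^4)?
- 6 x^{4} + 120 x^{3} - 900 x^{2} + 3000 x - 3750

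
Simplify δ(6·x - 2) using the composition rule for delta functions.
\frac{\delta(x - 1/3)}{6}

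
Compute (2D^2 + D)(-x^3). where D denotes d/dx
3 x \left(- x - 4\right)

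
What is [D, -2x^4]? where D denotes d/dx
- 8 x^{3}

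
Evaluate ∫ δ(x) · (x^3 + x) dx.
0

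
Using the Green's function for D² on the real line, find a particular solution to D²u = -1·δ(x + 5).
-\frac{|x + 5|}{2}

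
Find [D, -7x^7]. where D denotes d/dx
- 49 x^{6}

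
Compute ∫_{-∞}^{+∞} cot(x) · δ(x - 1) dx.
\cot{\left(1 \right)}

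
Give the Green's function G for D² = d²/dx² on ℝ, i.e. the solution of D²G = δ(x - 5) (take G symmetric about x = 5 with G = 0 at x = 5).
\frac{|x - 5|}{2}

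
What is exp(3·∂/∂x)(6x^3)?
6 x^{3} + 54 x^{2} + 162 x + 162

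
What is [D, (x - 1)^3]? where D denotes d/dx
3 \left(x - 1\right)^{2}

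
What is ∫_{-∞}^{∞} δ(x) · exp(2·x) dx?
1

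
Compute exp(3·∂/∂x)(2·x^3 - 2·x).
2 x^{3} + 18 x^{2} + 52 x + 48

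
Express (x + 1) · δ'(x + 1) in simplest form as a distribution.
-\delta(x + 1)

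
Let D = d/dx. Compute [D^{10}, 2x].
20D^{9}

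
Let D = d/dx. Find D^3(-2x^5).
- 120 x^{2}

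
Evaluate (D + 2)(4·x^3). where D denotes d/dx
x^{2} \left(8 x + 12\right)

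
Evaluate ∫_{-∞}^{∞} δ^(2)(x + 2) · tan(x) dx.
- \frac{2 \tan{\left(2 \right)}}{\cos^{2}{\left(2 \right)}}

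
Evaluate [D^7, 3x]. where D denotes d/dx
21D^{6}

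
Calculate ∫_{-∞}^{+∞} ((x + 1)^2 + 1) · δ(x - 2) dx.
10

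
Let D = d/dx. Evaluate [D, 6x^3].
18 x^{2}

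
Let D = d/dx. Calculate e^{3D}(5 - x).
2 - x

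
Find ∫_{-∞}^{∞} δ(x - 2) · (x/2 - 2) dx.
-1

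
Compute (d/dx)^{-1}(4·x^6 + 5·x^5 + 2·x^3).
\frac{4 x^{7}}{7} + \frac{5 x^{6}}{6} + \frac{x^{4}}{2}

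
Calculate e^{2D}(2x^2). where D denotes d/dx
2 x^{2} + 8 x + 8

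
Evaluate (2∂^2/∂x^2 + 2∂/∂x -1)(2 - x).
x - 4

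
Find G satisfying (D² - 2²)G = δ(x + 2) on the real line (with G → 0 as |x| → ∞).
-\frac{e^{-2|x + 2|}}{4}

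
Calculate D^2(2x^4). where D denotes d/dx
24 x^{2}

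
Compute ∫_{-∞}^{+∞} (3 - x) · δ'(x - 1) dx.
1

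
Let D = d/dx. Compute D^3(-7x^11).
- 6930 x^{8}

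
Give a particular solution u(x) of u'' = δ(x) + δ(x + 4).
\frac{|x|}{2} + \frac{|x + 4|}{2}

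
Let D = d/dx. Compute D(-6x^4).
- 24 x^{3}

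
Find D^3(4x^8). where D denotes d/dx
1344 x^{5}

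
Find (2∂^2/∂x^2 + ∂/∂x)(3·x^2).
6 x + 12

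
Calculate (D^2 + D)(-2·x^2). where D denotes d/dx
- 4 x - 4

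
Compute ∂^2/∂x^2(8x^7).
336 x^{5}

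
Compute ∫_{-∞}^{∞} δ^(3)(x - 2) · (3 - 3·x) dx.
0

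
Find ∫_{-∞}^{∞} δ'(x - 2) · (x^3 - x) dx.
-11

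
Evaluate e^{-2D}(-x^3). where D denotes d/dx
- x^{3} + 6 x^{2} - 12 x + 8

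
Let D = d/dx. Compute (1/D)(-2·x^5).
- \frac{x^{6}}{3}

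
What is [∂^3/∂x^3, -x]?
-3\frac{d^{2}}{dx^{2}}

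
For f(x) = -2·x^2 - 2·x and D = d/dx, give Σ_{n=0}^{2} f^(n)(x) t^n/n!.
- 2 t^{2} - 2 t \left(2 x + 1\right) - 2 x^{2} - 2 x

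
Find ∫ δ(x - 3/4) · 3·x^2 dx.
\frac{27}{16}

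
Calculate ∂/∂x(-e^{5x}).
- 5 e^{5 x}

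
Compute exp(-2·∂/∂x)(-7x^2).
- 7 x^{2} + 28 x - 28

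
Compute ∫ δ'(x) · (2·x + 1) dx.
-2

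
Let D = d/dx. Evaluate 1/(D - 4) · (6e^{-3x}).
- \frac{6 e^{- 3 x}}{7}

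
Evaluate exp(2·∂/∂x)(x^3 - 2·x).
x^{3} + 6 x^{2} + 10 x + 4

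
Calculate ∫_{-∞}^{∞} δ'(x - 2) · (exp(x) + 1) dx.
- e^{2}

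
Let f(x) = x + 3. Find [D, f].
1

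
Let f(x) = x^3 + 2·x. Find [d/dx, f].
3 x^{2} + 2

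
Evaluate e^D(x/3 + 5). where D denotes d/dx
\frac{x}{3} + \frac{16}{3}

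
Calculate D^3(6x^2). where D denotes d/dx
0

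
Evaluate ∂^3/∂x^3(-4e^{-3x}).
108 e^{- 3 x}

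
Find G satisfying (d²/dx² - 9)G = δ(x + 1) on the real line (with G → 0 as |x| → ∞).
-\frac{e^{-3|x + 1|}}{6}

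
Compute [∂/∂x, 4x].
4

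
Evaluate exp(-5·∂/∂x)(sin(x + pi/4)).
\sin{\left(x - 5 + \frac{\pi}{4} \right)}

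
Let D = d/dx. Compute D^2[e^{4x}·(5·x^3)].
10 x \left(8 x^{2} + 12 x + 3\right) e^{4 x}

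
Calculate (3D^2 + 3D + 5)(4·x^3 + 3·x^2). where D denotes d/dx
20 x^{3} + 51 x^{2} + 90 x + 18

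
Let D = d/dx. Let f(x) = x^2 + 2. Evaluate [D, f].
2 x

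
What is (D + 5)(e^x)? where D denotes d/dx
6 e^{x}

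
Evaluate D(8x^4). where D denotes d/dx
32 x^{3}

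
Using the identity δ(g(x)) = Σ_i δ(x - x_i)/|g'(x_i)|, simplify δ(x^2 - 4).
\frac{\delta(x + 2) + \delta(x - 2)}{4}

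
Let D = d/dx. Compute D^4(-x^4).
-24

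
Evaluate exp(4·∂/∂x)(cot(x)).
\cot{\left(x + 4 \right)}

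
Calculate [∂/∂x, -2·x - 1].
-2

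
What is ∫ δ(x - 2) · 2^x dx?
4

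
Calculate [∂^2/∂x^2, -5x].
-10\frac{d}{dx}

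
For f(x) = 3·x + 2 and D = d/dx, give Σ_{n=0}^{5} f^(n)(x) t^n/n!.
3 t + 3 x + 2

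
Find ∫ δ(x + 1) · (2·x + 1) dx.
-1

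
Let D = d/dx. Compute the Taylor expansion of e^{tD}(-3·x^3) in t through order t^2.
3 x \left(- 3 t^{2} - 3 t x - x^{2}\right)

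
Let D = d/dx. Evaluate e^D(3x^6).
3 x^{6} + 18 x^{5} + 45 x^{4} + 60 x^{3} + 45 x^{2} + 18 x + 3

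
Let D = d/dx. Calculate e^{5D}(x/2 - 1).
\frac{x}{2} + \frac{3}{2}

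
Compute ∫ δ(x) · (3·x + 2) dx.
2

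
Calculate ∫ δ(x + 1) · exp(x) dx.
e^{-1}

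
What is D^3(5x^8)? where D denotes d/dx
1680 x^{5}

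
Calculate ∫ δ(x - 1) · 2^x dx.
2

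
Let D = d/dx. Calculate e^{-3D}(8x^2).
8 x^{2} - 48 x + 72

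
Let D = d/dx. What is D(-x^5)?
- 5 x^{4}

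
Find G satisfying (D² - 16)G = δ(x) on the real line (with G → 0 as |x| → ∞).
-\frac{e^{-4|x|}}{8}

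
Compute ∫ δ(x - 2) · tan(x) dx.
\tan{\left(2 \right)}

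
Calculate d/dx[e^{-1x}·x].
\left(1 - x\right) e^{- x}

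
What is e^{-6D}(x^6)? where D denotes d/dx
x^{6} - 36 x^{5} + 540 x^{4} - 4320 x^{3} + 19440 x^{2} - 46656 x + 46656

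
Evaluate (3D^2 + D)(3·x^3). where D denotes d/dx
9 x \left(x + 6\right)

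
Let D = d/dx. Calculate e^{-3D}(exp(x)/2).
\frac{e^{x - 3}}{2}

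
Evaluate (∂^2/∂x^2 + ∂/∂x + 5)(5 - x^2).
- 5 x^{2} - 2 x + 23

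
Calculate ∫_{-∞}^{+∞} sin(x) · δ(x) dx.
0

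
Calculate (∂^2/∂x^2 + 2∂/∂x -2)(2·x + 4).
- 4 x - 4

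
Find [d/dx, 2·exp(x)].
2 e^{x}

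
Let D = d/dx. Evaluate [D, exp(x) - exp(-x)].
2 \cosh{\left(x \right)}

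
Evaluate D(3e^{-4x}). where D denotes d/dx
- 12 e^{- 4 x}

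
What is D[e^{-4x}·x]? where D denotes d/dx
\left(1 - 4 x\right) e^{- 4 x}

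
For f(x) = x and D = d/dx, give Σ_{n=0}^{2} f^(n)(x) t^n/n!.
t + x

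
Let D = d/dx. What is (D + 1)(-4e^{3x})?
- 16 e^{3 x}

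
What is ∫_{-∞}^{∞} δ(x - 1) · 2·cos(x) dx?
2 \cos{\left(1 \right)}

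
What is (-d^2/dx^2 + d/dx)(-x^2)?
2 - 2 x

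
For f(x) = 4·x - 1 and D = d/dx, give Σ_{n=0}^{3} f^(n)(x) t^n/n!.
4 t + 4 x - 1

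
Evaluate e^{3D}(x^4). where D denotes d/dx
x^{4} + 12 x^{3} + 54 x^{2} + 108 x + 81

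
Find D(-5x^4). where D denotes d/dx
- 20 x^{3}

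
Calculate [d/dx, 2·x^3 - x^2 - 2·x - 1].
6 x^{2} - 2 x - 2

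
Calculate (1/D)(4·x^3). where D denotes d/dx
x^{4}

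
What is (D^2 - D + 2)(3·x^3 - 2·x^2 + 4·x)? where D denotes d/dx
6 x^{3} - 13 x^{2} + 30 x - 8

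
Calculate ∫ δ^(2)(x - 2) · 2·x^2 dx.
4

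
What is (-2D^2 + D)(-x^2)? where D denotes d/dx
4 - 2 x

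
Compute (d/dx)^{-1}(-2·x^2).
- \frac{2 x^{3}}{3}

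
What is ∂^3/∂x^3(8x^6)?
960 x^{3}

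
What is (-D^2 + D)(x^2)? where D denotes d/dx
2 x - 2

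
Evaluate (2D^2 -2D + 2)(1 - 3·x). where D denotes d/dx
8 - 6 x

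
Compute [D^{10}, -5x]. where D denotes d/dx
-50D^{9}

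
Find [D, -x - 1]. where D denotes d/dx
-1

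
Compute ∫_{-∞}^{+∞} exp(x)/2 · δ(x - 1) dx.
\frac{e}{2}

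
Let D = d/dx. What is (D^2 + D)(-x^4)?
4 x^{2} \left(- x - 3\right)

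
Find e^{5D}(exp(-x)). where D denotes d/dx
e^{- x - 5}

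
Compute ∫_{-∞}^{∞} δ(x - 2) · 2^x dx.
4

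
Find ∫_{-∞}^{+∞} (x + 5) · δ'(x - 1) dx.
-1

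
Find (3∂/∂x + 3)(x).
3 x + 3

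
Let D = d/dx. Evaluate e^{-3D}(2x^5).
2 x^{5} - 30 x^{4} + 180 x^{3} - 540 x^{2} + 810 x - 486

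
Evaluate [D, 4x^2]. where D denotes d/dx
8 x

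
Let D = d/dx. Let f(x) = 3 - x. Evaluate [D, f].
-1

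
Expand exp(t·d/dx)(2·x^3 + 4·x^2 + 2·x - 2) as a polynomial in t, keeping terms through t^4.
2 t^{3} + 2 t^{2} \left(3 x + 2\right) + 2 t \left(3 x^{2} + 4 x + 1\right) + 2 x^{3} + 4 x^{2} + 2 x - 2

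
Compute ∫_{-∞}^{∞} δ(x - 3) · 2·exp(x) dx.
2 e^{3}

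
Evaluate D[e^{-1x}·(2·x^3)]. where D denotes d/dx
2 x^{2} \left(3 - x\right) e^{- x}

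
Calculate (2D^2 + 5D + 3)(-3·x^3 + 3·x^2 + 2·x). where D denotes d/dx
- 9 x^{3} - 36 x^{2} + 22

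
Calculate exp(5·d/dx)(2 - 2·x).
- 2 x - 8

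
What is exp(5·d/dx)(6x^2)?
6 x^{2} + 60 x + 150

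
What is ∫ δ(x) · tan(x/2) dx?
0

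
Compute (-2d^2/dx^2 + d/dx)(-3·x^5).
15 x^{3} \left(8 - x\right)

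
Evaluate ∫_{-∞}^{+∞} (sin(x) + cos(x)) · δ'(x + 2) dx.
- \sin{\left(2 \right)} - \cos{\left(2 \right)}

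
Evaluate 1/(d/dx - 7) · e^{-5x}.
- \frac{e^{- 5 x}}{12}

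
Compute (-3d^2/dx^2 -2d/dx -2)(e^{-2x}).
- 10 e^{- 2 x}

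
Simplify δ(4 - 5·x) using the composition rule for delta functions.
\frac{\delta(x - 4/5)}{5}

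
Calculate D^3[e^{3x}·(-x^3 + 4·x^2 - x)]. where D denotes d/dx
\left(- 27 x^{3} + 27 x^{2} + 135 x + 39\right) e^{3 x}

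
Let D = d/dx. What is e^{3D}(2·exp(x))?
2 e^{x + 3}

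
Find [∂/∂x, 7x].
7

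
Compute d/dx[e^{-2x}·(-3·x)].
3 \left(2 x - 1\right) e^{- 2 x}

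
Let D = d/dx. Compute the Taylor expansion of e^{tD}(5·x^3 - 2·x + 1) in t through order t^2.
15 t^{2} x + t \left(15 x^{2} - 2\right) + 5 x^{3} - 2 x + 1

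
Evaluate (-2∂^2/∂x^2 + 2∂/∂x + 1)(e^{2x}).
- 3 e^{2 x}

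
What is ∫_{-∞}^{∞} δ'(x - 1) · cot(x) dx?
\frac{1}{\sin^{2}{\left(1 \right)}}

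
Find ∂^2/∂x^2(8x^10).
720 x^{8}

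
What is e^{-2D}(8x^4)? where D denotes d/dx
8 x^{4} - 64 x^{3} + 192 x^{2} - 256 x + 128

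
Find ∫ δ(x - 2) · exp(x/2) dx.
e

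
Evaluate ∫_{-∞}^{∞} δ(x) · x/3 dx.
0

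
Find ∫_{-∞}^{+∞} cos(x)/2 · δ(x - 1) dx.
\frac{\cos{\left(1 \right)}}{2}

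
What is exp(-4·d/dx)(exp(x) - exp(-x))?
- e^{4 - x} + e^{x - 4}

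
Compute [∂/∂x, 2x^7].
14 x^{6}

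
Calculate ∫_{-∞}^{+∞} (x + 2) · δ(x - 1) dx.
3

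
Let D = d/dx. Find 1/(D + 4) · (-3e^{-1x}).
- e^{- x}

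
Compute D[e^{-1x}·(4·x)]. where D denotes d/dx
4 \left(1 - x\right) e^{- x}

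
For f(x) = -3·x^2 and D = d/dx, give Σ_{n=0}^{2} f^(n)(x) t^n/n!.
- 3 t^{2} - 6 t x - 3 x^{2}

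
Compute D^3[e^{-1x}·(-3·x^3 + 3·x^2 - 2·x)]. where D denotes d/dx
\left(3 x^{3} - 30 x^{2} + 74 x - 42\right) e^{- x}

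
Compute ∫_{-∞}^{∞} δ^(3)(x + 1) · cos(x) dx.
\sin{\left(1 \right)}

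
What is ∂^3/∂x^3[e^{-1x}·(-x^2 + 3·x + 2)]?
\left(x^{2} - 9 x + 13\right) e^{- x}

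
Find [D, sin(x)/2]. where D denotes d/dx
\frac{\cos{\left(x \right)}}{2}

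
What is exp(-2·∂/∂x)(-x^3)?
- x^{3} + 6 x^{2} - 12 x + 8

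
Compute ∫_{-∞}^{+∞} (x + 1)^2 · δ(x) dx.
1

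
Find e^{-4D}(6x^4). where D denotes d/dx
6 x^{4} - 96 x^{3} + 576 x^{2} - 1536 x + 1536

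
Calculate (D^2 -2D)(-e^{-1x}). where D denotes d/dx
- 3 e^{- x}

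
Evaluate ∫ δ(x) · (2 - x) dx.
2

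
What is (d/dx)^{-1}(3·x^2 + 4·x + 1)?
x^{3} + 2 x^{2} + x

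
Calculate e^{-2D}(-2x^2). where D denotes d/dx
- 2 x^{2} + 8 x - 8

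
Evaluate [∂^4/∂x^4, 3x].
12\frac{d^{3}}{dx^{3}}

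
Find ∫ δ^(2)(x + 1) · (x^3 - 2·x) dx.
-6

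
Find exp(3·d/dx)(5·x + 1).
5 x + 16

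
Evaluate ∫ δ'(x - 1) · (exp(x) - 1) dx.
- e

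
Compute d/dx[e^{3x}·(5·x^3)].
15 x^{2} \left(x + 1\right) e^{3 x}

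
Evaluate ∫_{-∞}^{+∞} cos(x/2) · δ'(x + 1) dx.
- \frac{\sin{\left(\frac{1}{2} \right)}}{2}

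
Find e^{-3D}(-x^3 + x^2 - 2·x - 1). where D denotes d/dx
- x^{3} + 10 x^{2} - 35 x + 41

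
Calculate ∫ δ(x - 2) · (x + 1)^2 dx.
9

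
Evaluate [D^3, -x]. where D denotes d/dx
-3D^{2}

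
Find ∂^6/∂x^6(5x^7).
25200 x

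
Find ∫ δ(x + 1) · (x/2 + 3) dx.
\frac{5}{2}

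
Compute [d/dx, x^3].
3 x^{2}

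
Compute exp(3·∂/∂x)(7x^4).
7 x^{4} + 84 x^{3} + 378 x^{2} + 756 x + 567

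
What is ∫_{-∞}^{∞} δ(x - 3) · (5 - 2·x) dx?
-1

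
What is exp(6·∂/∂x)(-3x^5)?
- 3 x^{5} - 90 x^{4} - 1080 x^{3} - 6480 x^{2} - 19440 x - 23328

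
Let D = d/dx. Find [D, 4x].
4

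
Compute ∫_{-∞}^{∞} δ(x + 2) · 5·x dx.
-10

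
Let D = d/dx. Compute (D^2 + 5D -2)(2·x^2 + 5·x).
- 4 x^{2} + 10 x + 29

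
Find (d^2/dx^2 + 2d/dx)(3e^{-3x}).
9 e^{- 3 x}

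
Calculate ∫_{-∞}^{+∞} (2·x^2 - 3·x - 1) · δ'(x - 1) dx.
-1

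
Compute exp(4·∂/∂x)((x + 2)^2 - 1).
x^{2} + 12 x + 35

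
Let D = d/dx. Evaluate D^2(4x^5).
80 x^{3}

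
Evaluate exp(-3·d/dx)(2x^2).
2 x^{2} - 12 x + 18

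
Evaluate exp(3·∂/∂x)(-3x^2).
- 3 x^{2} - 18 x - 27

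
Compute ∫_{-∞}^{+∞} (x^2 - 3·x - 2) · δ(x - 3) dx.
-2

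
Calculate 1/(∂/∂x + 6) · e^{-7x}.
- e^{- 7 x}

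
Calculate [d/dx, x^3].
3 x^{2}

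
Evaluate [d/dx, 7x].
7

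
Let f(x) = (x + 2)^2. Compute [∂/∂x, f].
2 x + 4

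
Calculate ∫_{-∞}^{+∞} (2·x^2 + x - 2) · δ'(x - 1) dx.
-5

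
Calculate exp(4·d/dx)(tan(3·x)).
\tan{\left(3 x + 12 \right)}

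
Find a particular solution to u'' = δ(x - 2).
\frac{|x - 2|}{2}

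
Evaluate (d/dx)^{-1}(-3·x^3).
- \frac{3 x^{4}}{4}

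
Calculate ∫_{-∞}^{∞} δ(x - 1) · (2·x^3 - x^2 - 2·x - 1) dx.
-2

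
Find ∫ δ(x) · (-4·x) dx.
0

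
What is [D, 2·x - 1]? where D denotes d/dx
2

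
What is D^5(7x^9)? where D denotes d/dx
105840 x^{4}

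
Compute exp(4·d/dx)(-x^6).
- x^{6} - 24 x^{5} - 240 x^{4} - 1280 x^{3} - 3840 x^{2} - 6144 x - 4096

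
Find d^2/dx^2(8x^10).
720 x^{8}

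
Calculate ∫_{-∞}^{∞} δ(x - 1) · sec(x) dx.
\sec{\left(1 \right)}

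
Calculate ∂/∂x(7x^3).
21 x^{2}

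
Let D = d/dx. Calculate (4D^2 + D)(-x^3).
3 x \left(- x - 8\right)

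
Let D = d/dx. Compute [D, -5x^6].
- 30 x^{5}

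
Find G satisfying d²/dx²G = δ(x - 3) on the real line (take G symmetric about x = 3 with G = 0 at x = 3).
\frac{|x - 3|}{2}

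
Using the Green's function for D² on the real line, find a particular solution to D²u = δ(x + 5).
\frac{|x + 5|}{2}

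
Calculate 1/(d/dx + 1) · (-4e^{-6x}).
\frac{4 e^{- 6 x}}{5}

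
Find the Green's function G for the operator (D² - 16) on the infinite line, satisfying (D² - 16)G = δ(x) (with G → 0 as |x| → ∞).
-\frac{e^{-4|x|}}{8}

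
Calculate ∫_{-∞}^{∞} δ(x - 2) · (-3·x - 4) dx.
-10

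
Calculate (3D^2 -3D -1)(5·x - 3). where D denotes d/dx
- 5 x - 12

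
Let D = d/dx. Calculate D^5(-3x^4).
0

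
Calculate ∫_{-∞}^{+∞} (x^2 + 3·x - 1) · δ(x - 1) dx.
3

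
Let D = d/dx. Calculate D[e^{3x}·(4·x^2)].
4 x \left(3 x + 2\right) e^{3 x}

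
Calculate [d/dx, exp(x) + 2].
e^{x}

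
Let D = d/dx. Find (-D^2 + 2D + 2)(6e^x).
18 e^{x}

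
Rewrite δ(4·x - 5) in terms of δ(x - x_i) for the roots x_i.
\frac{\delta(x - 5/4)}{4}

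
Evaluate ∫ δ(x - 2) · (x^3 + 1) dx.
9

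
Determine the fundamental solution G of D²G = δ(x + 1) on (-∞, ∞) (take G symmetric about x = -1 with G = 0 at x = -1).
\frac{|x + 1|}{2}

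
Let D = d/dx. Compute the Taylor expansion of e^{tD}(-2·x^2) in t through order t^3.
- 2 t^{2} - 4 t x - 2 x^{2}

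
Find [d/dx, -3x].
-3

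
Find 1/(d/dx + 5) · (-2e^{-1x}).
- \frac{e^{- x}}{2}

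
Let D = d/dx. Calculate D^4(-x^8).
- 1680 x^{4}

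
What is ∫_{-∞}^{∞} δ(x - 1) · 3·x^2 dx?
3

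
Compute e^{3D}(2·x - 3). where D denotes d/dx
2 x + 3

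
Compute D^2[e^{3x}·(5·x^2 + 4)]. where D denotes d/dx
\left(45 x^{2} + 60 x + 46\right) e^{3 x}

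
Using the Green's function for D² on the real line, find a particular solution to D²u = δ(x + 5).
\frac{|x + 5|}{2}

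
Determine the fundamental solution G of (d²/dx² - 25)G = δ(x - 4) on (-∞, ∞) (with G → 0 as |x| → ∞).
-\frac{e^{-5|x - 4|}}{10}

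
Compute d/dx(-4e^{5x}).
- 20 e^{5 x}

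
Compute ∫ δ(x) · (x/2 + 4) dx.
4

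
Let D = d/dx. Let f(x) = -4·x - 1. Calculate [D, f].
-4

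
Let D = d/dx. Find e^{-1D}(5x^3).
5 x^{3} - 15 x^{2} + 15 x - 5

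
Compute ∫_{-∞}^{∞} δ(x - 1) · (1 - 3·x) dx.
-2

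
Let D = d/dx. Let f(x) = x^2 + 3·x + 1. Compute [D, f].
2 x + 3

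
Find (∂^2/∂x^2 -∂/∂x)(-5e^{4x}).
- 60 e^{4 x}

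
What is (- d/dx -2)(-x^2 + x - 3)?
2 x^{2} + 5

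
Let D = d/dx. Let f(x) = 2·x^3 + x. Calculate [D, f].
6 x^{2} + 1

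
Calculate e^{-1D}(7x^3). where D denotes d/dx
7 x^{3} - 21 x^{2} + 21 x - 7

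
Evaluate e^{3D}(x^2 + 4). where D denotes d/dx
x^{2} + 6 x + 13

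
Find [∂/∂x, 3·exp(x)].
3 e^{x}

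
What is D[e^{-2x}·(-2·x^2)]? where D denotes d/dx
4 x \left(x - 1\right) e^{- 2 x}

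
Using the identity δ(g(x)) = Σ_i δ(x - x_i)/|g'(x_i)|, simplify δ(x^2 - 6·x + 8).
\frac{\delta(x - 2) + \delta(x - 4)}{2}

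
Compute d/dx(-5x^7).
- 35 x^{6}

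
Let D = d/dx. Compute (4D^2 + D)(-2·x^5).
10 x^{3} \left(- x - 16\right)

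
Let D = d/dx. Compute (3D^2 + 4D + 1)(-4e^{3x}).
- 160 e^{3 x}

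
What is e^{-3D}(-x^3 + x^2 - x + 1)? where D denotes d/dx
- x^{3} + 10 x^{2} - 34 x + 40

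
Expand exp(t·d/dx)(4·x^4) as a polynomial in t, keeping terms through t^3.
4 x \left(4 t^{3} + 6 t^{2} x + 4 t x^{2} + x^{3}\right)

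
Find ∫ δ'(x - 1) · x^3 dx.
-3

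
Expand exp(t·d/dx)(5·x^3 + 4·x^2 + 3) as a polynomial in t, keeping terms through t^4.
5 t^{3} + t^{2} \left(15 x + 4\right) + t x \left(15 x + 8\right) + 5 x^{3} + 4 x^{2} + 3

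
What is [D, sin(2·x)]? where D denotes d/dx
2 \cos{\left(2 x \right)}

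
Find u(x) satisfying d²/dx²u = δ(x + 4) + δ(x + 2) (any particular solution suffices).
\frac{|x + 4|}{2} + \frac{|x + 2|}{2}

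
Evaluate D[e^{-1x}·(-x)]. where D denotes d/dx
\left(x - 1\right) e^{- x}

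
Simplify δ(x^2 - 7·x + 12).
\frac{\delta(x - 3) + \delta(x - 4)}{1}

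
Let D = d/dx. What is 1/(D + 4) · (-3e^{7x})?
- \frac{3 e^{7 x}}{11}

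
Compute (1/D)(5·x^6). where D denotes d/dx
\frac{5 x^{7}}{7}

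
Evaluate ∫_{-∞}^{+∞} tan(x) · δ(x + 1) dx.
- \tan{\left(1 \right)}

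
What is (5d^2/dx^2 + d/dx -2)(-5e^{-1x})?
- 10 e^{- x}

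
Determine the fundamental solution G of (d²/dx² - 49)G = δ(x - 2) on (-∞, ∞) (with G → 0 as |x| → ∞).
-\frac{e^{-7|x - 2|}}{14}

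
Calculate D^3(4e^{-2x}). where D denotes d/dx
- 32 e^{- 2 x}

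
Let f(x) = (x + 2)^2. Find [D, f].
2 x + 4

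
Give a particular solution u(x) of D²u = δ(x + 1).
\frac{|x + 1|}{2}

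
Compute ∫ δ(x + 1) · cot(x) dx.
- \cot{\left(1 \right)}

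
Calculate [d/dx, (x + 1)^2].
2 x + 2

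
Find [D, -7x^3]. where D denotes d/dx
- 21 x^{2}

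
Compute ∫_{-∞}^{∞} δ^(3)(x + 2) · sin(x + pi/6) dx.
\sin{\left(\frac{\pi}{3} + 2 \right)}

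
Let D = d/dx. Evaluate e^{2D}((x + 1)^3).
x^{3} + 9 x^{2} + 27 x + 27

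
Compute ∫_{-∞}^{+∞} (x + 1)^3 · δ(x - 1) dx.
8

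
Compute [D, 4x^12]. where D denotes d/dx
48 x^{11}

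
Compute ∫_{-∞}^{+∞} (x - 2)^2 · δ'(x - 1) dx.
2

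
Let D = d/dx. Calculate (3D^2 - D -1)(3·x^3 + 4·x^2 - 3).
- 3 x^{3} - 13 x^{2} + 46 x + 27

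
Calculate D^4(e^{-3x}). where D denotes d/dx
81 e^{- 3 x}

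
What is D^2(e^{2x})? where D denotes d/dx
4 e^{2 x}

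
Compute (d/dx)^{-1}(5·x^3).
\frac{5 x^{4}}{4}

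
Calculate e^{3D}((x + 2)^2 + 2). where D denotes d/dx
x^{2} + 10 x + 27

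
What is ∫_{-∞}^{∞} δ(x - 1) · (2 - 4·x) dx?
-2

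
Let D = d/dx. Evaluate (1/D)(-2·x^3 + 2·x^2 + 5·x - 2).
- \frac{x^{4}}{2} + \frac{2 x^{3}}{3} + \frac{5 x^{2}}{2} - 2 x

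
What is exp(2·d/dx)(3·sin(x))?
3 \sin{\left(x + 2 \right)}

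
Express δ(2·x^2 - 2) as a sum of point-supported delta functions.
\frac{\delta(x - 1) + \delta(x + 1)}{4}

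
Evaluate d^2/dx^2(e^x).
e^{x}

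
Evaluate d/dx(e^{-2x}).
- 2 e^{- 2 x}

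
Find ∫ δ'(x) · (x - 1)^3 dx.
-3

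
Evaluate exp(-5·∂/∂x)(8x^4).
8 x^{4} - 160 x^{3} + 1200 x^{2} - 4000 x + 5000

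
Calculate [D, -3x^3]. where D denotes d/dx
- 9 x^{2}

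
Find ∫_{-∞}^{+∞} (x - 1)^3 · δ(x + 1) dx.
-8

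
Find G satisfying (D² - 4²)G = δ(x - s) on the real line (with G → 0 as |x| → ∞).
-\frac{e^{-4|x-s|}}{8}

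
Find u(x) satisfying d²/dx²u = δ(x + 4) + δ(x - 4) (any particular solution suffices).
\frac{|x + 4|}{2} + \frac{|x - 4|}{2}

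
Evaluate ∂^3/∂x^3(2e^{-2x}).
- 16 e^{- 2 x}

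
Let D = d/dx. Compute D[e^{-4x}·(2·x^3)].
x^{2} \left(6 - 8 x\right) e^{- 4 x}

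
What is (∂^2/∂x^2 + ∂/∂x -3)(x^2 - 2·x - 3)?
- 3 x^{2} + 8 x + 9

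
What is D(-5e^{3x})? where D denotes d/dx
- 15 e^{3 x}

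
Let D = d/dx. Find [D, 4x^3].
12 x^{2}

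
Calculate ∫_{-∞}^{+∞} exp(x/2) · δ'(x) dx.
- \frac{1}{2}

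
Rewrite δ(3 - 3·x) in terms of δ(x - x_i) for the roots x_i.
\frac{\delta(x - 1)}{3}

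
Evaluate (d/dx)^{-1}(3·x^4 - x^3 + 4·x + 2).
\frac{3 x^{5}}{5} - \frac{x^{4}}{4} + 2 x^{2} + 2 x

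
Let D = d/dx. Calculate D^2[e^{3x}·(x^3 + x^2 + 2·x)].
\left(9 x^{3} + 27 x^{2} + 36 x + 14\right) e^{3 x}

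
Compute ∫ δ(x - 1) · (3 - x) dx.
2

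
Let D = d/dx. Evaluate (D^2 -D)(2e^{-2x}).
12 e^{- 2 x}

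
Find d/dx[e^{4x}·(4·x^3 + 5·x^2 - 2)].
\left(16 x^{3} + 32 x^{2} + 10 x - 8\right) e^{4 x}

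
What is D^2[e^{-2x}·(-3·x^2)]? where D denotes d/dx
6 \left(- 2 x^{2} + 4 x - 1\right) e^{- 2 x}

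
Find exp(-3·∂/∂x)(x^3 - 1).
x^{3} - 9 x^{2} + 27 x - 28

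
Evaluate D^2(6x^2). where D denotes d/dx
12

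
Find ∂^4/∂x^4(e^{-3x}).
81 e^{- 3 x}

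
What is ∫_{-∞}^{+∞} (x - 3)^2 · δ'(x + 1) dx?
8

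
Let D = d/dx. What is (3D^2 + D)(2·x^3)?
6 x \left(x + 6\right)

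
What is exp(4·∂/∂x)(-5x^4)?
- 5 x^{4} - 80 x^{3} - 480 x^{2} - 1280 x - 1280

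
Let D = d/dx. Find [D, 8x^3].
24 x^{2}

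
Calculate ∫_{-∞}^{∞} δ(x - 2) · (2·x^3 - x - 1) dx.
13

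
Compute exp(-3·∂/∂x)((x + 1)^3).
x^{3} - 6 x^{2} + 12 x - 8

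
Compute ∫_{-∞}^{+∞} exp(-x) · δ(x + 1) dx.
e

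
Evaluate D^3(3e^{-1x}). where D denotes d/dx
- 3 e^{- x}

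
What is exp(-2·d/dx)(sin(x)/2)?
\frac{\sin{\left(x - 2 \right)}}{2}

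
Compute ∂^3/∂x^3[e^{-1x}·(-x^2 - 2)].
\left(x^{2} - 6 x + 8\right) e^{- x}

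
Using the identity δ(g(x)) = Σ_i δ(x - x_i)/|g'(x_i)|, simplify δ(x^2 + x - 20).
\frac{\delta(x + 5) + \delta(x - 4)}{9}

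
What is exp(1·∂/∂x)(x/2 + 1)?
\frac{x}{2} + \frac{3}{2}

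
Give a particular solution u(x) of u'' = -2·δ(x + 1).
-|x + 1|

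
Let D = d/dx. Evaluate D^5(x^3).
0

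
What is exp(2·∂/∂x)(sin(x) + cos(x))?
\sqrt{2} \sin{\left(x + \frac{\pi}{4} + 2 \right)}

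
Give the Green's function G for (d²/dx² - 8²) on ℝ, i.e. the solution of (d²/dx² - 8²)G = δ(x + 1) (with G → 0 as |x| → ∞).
-\frac{e^{-8|x + 1|}}{16}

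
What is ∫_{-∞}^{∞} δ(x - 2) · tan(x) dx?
\tan{\left(2 \right)}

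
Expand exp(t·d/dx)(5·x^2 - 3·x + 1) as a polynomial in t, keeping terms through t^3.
5 t^{2} + t \left(10 x - 3\right) + 5 x^{2} - 3 x + 1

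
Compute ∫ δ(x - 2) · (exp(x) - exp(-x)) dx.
2 \sinh{\left(2 \right)}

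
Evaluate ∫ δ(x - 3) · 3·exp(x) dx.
3 e^{3}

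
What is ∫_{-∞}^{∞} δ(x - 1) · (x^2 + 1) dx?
2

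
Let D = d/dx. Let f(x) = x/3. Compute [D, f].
\frac{1}{3}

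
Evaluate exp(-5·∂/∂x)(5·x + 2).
5 x - 23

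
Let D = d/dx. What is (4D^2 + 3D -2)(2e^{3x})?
86 e^{3 x}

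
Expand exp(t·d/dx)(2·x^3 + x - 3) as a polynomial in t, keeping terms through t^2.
6 t^{2} x + t \left(6 x^{2} + 1\right) + 2 x^{3} + x - 3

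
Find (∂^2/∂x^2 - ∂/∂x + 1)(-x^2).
- x^{2} + 2 x - 2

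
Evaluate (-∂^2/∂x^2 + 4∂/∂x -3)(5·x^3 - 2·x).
- 15 x^{3} + 60 x^{2} - 24 x - 8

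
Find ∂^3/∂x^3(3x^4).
72 x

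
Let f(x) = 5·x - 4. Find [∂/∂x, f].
5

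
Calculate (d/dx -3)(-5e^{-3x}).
30 e^{- 3 x}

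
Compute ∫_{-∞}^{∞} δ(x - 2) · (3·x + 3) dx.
9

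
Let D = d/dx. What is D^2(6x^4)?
72 x^{2}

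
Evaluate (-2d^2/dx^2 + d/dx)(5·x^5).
25 x^{3} \left(x - 8\right)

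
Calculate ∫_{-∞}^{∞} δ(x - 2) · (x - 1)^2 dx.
1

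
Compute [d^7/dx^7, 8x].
56\frac{d^{6}}{dx^{6}}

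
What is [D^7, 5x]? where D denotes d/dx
35D^{6}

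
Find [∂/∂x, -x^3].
- 3 x^{2}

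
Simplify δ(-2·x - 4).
\frac{\delta(x + 2)}{2}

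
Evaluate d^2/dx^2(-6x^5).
- 120 x^{3}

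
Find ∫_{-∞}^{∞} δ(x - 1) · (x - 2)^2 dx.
1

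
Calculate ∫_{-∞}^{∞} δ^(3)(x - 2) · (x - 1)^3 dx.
-6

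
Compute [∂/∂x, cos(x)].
- \sin{\left(x \right)}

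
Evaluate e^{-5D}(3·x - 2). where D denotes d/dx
3 x - 17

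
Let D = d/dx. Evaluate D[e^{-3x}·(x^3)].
3 x^{2} \left(1 - x\right) e^{- 3 x}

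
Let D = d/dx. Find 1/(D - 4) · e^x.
- \frac{e^{x}}{3}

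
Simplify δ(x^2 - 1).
\frac{\delta(x - 1) + \delta(x + 1)}{2}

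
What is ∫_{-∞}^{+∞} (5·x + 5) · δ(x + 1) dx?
0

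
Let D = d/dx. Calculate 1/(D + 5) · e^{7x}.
\frac{e^{7 x}}{12}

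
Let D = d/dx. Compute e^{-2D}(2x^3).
2 x^{3} - 12 x^{2} + 24 x - 16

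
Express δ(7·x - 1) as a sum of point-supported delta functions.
\frac{\delta(x - 1/7)}{7}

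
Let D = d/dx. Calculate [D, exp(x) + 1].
e^{x}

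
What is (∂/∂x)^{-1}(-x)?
- \frac{x^{2}}{2}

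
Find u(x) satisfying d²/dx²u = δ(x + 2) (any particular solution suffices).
\frac{|x + 2|}{2}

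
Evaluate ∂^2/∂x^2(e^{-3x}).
9 e^{- 3 x}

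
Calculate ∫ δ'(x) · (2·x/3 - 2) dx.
- \frac{2}{3}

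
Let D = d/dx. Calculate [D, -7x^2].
- 14 x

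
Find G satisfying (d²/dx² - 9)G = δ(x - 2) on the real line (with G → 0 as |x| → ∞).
-\frac{e^{-3|x - 2|}}{6}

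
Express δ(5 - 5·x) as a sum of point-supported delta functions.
\frac{\delta(x - 1)}{5}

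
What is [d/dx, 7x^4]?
28 x^{3}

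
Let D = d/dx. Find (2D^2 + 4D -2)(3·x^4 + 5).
- 6 x^{4} + 48 x^{3} + 72 x^{2} - 10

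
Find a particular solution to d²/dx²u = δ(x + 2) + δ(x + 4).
\frac{|x + 2|}{2} + \frac{|x + 4|}{2}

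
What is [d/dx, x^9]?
9 x^{8}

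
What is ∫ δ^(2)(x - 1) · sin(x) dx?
- \sin{\left(1 \right)}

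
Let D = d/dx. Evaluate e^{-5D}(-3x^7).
- 3 x^{7} + 105 x^{6} - 1575 x^{5} + 13125 x^{4} - 65625 x^{3} + 196875 x^{2} - 328125 x + 234375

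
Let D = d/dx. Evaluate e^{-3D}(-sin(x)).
- \sin{\left(x - 3 \right)}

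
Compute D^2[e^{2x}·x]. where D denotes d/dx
4 \left(x + 1\right) e^{2 x}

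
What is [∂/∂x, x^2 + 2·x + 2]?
2 x + 2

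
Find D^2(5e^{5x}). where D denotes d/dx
125 e^{5 x}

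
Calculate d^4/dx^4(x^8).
1680 x^{4}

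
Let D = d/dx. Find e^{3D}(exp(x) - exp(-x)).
2 \sinh{\left(x + 3 \right)}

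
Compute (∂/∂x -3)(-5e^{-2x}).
25 e^{- 2 x}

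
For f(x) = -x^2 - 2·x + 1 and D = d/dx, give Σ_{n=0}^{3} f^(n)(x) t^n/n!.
- t^{2} - 2 t \left(x + 1\right) - x^{2} - 2 x + 1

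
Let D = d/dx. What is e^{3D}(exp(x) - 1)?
e^{x + 3} - 1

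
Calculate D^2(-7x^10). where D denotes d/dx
- 630 x^{8}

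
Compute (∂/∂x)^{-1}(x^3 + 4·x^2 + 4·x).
\frac{x^{4}}{4} + \frac{4 x^{3}}{3} + 2 x^{2}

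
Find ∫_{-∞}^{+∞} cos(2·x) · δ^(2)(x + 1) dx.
- 4 \cos{\left(2 \right)}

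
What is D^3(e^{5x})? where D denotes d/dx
125 e^{5 x}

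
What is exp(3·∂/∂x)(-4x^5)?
- 4 x^{5} - 60 x^{4} - 360 x^{3} - 1080 x^{2} - 1620 x - 972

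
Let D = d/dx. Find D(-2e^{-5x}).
10 e^{- 5 x}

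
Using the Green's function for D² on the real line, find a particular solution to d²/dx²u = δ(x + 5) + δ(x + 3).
\frac{|x + 5|}{2} + \frac{|x + 3|}{2}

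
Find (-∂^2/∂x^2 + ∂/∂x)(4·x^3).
12 x \left(x - 2\right)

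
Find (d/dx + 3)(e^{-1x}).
2 e^{- x}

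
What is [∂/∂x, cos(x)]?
- \sin{\left(x \right)}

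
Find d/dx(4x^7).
28 x^{6}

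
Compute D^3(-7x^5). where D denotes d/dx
- 420 x^{2}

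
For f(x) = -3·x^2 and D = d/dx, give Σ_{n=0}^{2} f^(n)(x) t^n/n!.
- 3 t^{2} - 6 t x - 3 x^{2}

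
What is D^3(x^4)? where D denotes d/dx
24 x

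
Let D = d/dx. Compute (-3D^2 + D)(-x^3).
3 x \left(6 - x\right)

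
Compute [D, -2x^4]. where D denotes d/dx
- 8 x^{3}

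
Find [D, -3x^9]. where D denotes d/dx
- 27 x^{8}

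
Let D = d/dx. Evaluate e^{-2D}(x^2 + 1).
x^{2} - 4 x + 5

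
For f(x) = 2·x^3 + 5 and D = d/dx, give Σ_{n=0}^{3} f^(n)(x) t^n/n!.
2 t^{3} + 6 t^{2} x + 6 t x^{2} + 2 x^{3} + 5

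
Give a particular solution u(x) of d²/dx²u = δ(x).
\frac{|x|}{2}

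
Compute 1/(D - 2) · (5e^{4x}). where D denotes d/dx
\frac{5 e^{4 x}}{2}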